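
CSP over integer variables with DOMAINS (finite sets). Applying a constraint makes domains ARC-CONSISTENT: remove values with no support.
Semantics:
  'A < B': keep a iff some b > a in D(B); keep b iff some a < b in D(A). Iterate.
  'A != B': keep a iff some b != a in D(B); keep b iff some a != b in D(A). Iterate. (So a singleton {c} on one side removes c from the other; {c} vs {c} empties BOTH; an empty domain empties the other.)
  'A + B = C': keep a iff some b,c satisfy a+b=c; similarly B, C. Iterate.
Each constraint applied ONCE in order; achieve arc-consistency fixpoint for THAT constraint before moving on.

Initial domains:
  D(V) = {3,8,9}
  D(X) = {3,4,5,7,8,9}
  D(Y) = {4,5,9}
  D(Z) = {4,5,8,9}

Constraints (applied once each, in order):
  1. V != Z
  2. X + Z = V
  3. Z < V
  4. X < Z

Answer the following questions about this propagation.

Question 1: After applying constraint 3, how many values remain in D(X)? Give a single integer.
Answer: 3

Derivation:
Constraint 1 (V != Z) on D(V)={3,8,9} D(Z)={4,5,8,9}: no change
Constraint 2 (X + Z = V) on D(X)={3,4,5,7,8,9} D(Z)={4,5,8,9} D(V)={3,8,9}: X {3,4,5,7,8,9}->{3,4,5}; Z {4,5,8,9}->{4,5}; V {3,8,9}->{8,9}
Constraint 3 (Z < V) on D(Z)={4,5} D(V)={8,9}: no change
So after constraint 3: D(X)={3,4,5}, size = 3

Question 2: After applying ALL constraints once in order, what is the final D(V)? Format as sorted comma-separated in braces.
Answer: {8,9}

Derivation:
Constraint 1 (V != Z) on D(V)={3,8,9} D(Z)={4,5,8,9}: no change
Constraint 2 (X + Z = V) on D(X)={3,4,5,7,8,9} D(Z)={4,5,8,9} D(V)={3,8,9}: X {3,4,5,7,8,9}->{3,4,5}; Z {4,5,8,9}->{4,5}; V {3,8,9}->{8,9}
Constraint 3 (Z < V) on D(Z)={4,5} D(V)={8,9}: no change
Constraint 4 (X < Z) on D(X)={3,4,5} D(Z)={4,5}: X {3,4,5}->{3,4}
So after all 4 constraints: D(V) = {8,9}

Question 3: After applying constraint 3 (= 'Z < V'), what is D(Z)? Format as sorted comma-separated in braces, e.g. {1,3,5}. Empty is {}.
Constraint 1 (V != Z) on D(V)={3,8,9} D(Z)={4,5,8,9}: no change
Constraint 2 (X + Z = V) on D(X)={3,4,5,7,8,9} D(Z)={4,5,8,9} D(V)={3,8,9}: X {3,4,5,7,8,9}->{3,4,5}; Z {4,5,8,9}->{4,5}; V {3,8,9}->{8,9}
Constraint 3 (Z < V) on D(Z)={4,5} D(V)={8,9}: no change
So after constraint 3: D(Z) = {4,5}

Answer: {4,5}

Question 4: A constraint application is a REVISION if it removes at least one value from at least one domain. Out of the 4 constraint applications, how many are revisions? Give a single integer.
Constraint 1 (V != Z) on D(V)={3,8,9} D(Z)={4,5,8,9}: no change => not a revision
Constraint 2 (X + Z = V) on D(X)={3,4,5,7,8,9} D(Z)={4,5,8,9} D(V)={3,8,9}: X {3,4,5,7,8,9}->{3,4,5}; Z {4,5,8,9}->{4,5}; V {3,8,9}->{8,9} => REVISION
Constraint 3 (Z < V) on D(Z)={4,5} D(V)={8,9}: no change => not a revision
Constraint 4 (X < Z) on D(X)={3,4,5} D(Z)={4,5}: X {3,4,5}->{3,4} => REVISION
Total revisions = 2

Answer: 2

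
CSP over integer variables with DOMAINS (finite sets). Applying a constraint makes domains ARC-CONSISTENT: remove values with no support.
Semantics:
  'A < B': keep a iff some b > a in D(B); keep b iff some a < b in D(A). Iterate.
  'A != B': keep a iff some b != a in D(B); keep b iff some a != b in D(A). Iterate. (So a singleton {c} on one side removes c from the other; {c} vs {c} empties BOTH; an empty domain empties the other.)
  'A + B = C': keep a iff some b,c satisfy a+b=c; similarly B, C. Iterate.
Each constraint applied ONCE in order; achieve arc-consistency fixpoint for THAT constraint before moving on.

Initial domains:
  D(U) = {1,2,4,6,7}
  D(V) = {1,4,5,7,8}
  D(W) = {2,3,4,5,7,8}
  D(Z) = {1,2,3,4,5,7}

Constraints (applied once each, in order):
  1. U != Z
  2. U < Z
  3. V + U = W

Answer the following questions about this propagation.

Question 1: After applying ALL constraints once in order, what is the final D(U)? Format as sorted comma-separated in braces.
Answer: {1,2,4,6}

Derivation:
Constraint 1 (U != Z) on D(U)={1,2,4,6,7} D(Z)={1,2,3,4,5,7}: no change
Constraint 2 (U < Z) on D(U)={1,2,4,6,7} D(Z)={1,2,3,4,5,7}: U {1,2,4,6,7}->{1,2,4,6}; Z {1,2,3,4,5,7}->{2,3,4,5,7}
Constraint 3 (V + U = W) on D(V)={1,4,5,7,8} D(U)={1,2,4,6} D(W)={2,3,4,5,7,8}: V {1,4,5,7,8}->{1,4,5,7}; W {2,3,4,5,7,8}->{2,3,5,7,8}
So after all 3 constraints: D(U) = {1,2,4,6}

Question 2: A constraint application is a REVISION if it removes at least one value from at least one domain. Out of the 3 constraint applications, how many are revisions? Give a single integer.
Constraint 1 (U != Z) on D(U)={1,2,4,6,7} D(Z)={1,2,3,4,5,7}: no change => not a revision
Constraint 2 (U < Z) on D(U)={1,2,4,6,7} D(Z)={1,2,3,4,5,7}: U {1,2,4,6,7}->{1,2,4,6}; Z {1,2,3,4,5,7}->{2,3,4,5,7} => REVISION
Constraint 3 (V + U = W) on D(V)={1,4,5,7,8} D(U)={1,2,4,6} D(W)={2,3,4,5,7,8}: V {1,4,5,7,8}->{1,4,5,7}; W {2,3,4,5,7,8}->{2,3,5,7,8} => REVISION
Total revisions = 2

Answer: 2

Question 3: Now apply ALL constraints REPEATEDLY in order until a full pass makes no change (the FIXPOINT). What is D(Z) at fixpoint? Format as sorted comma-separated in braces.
pass 0 (initial): D(Z)={1,2,3,4,5,7}
pass 1: U {1,2,4,6,7}->{1,2,4,6}; V {1,4,5,7,8}->{1,4,5,7}; W {2,3,4,5,7,8}->{2,3,5,7,8}; Z {1,2,3,4,5,7}->{2,3,4,5,7}
pass 2: no change
Fixpoint after 2 passes: D(Z) = {2,3,4,5,7}

Answer: {2,3,4,5,7}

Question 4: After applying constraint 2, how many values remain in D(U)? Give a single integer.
Answer: 4

Derivation:
Constraint 1 (U != Z) on D(U)={1,2,4,6,7} D(Z)={1,2,3,4,5,7}: no change
Constraint 2 (U < Z) on D(U)={1,2,4,6,7} D(Z)={1,2,3,4,5,7}: U {1,2,4,6,7}->{1,2,4,6}; Z {1,2,3,4,5,7}->{2,3,4,5,7}
So after constraint 2: D(U)={1,2,4,6}, size = 4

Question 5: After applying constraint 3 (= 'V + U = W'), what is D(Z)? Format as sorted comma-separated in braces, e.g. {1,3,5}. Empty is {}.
Constraint 1 (U != Z) on D(U)={1,2,4,6,7} D(Z)={1,2,3,4,5,7}: no change
Constraint 2 (U < Z) on D(U)={1,2,4,6,7} D(Z)={1,2,3,4,5,7}: U {1,2,4,6,7}->{1,2,4,6}; Z {1,2,3,4,5,7}->{2,3,4,5,7}
Constraint 3 (V + U = W) on D(V)={1,4,5,7,8} D(U)={1,2,4,6} D(W)={2,3,4,5,7,8}: V {1,4,5,7,8}->{1,4,5,7}; W {2,3,4,5,7,8}->{2,3,5,7,8}
So after constraint 3: D(Z) = {2,3,4,5,7}

Answer: {2,3,4,5,7}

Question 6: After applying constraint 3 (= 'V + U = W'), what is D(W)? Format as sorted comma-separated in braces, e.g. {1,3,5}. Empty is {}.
Constraint 1 (U != Z) on D(U)={1,2,4,6,7} D(Z)={1,2,3,4,5,7}: no change
Constraint 2 (U < Z) on D(U)={1,2,4,6,7} D(Z)={1,2,3,4,5,7}: U {1,2,4,6,7}->{1,2,4,6}; Z {1,2,3,4,5,7}->{2,3,4,5,7}
Constraint 3 (V + U = W) on D(V)={1,4,5,7,8} D(U)={1,2,4,6} D(W)={2,3,4,5,7,8}: V {1,4,5,7,8}->{1,4,5,7}; W {2,3,4,5,7,8}->{2,3,5,7,8}
So after constraint 3: D(W) = {2,3,5,7,8}

Answer: {2,3,5,7,8}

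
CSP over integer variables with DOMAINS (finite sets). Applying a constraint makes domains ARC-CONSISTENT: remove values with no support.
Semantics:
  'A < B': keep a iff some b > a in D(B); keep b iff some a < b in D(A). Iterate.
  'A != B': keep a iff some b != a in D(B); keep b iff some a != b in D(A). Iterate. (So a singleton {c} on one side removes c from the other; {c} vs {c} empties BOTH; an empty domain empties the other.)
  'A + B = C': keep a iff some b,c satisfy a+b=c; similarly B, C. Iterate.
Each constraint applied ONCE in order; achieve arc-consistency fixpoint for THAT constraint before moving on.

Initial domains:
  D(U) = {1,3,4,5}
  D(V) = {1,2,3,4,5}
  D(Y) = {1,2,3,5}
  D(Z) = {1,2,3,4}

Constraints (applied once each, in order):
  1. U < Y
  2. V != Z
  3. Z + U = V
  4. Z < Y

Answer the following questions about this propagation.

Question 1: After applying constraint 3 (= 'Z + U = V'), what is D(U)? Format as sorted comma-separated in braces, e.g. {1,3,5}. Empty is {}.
Constraint 1 (U < Y) on D(U)={1,3,4,5} D(Y)={1,2,3,5}: U {1,3,4,5}->{1,3,4}; Y {1,2,3,5}->{2,3,5}
Constraint 2 (V != Z) on D(V)={1,2,3,4,5} D(Z)={1,2,3,4}: no change
Constraint 3 (Z + U = V) on D(Z)={1,2,3,4} D(U)={1,3,4} D(V)={1,2,3,4,5}: V {1,2,3,4,5}->{2,3,4,5}
So after constraint 3: D(U) = {1,3,4}

Answer: {1,3,4}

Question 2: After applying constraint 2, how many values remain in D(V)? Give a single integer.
Constraint 1 (U < Y) on D(U)={1,3,4,5} D(Y)={1,2,3,5}: U {1,3,4,5}->{1,3,4}; Y {1,2,3,5}->{2,3,5}
Constraint 2 (V != Z) on D(V)={1,2,3,4,5} D(Z)={1,2,3,4}: no change
So after constraint 2: D(V)={1,2,3,4,5}, size = 5

Answer: 5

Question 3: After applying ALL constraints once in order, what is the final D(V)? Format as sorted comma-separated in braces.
Constraint 1 (U < Y) on D(U)={1,3,4,5} D(Y)={1,2,3,5}: U {1,3,4,5}->{1,3,4}; Y {1,2,3,5}->{2,3,5}
Constraint 2 (V != Z) on D(V)={1,2,3,4,5} D(Z)={1,2,3,4}: no change
Constraint 3 (Z + U = V) on D(Z)={1,2,3,4} D(U)={1,3,4} D(V)={1,2,3,4,5}: V {1,2,3,4,5}->{2,3,4,5}
Constraint 4 (Z < Y) on D(Z)={1,2,3,4} D(Y)={2,3,5}: no change
So after all 4 constraints: D(V) = {2,3,4,5}

Answer: {2,3,4,5}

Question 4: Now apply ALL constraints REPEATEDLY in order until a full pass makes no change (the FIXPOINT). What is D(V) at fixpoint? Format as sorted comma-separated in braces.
pass 0 (initial): D(V)={1,2,3,4,5}
pass 1: U {1,3,4,5}->{1,3,4}; V {1,2,3,4,5}->{2,3,4,5}; Y {1,2,3,5}->{2,3,5}
pass 2: no change
Fixpoint after 2 passes: D(V) = {2,3,4,5}

Answer: {2,3,4,5}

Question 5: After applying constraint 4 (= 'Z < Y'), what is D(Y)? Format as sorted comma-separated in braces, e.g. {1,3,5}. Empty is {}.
Answer: {2,3,5}

Derivation:
Constraint 1 (U < Y) on D(U)={1,3,4,5} D(Y)={1,2,3,5}: U {1,3,4,5}->{1,3,4}; Y {1,2,3,5}->{2,3,5}
Constraint 2 (V != Z) on D(V)={1,2,3,4,5} D(Z)={1,2,3,4}: no change
Constraint 3 (Z + U = V) on D(Z)={1,2,3,4} D(U)={1,3,4} D(V)={1,2,3,4,5}: V {1,2,3,4,5}->{2,3,4,5}
Constraint 4 (Z < Y) on D(Z)={1,2,3,4} D(Y)={2,3,5}: no change
So after constraint 4: D(Y) = {2,3,5}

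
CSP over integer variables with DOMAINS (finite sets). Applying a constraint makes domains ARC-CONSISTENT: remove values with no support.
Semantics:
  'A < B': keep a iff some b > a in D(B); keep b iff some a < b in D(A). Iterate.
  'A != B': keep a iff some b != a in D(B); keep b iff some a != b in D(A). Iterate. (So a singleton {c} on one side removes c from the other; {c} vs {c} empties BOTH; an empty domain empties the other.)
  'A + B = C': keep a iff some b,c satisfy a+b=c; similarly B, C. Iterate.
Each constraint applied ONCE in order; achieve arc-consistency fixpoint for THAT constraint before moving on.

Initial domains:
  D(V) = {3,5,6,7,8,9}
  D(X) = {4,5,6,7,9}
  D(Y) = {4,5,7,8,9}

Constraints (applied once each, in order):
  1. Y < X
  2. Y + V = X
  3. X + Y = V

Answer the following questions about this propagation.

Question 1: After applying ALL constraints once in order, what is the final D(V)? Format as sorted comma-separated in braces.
Constraint 1 (Y < X) on D(Y)={4,5,7,8,9} D(X)={4,5,6,7,9}: Y {4,5,7,8,9}->{4,5,7,8}; X {4,5,6,7,9}->{5,6,7,9}
Constraint 2 (Y + V = X) on D(Y)={4,5,7,8} D(V)={3,5,6,7,8,9} D(X)={5,6,7,9}: Y {4,5,7,8}->{4}; V {3,5,6,7,8,9}->{3,5}; X {5,6,7,9}->{7,9}
Constraint 3 (X + Y = V) on D(X)={7,9} D(Y)={4} D(V)={3,5}: X {7,9}->{}; Y {4}->{}; V {3,5}->{}
So after all 3 constraints: D(V) = {}

Answer: {}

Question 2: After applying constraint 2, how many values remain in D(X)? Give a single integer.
Constraint 1 (Y < X) on D(Y)={4,5,7,8,9} D(X)={4,5,6,7,9}: Y {4,5,7,8,9}->{4,5,7,8}; X {4,5,6,7,9}->{5,6,7,9}
Constraint 2 (Y + V = X) on D(Y)={4,5,7,8} D(V)={3,5,6,7,8,9} D(X)={5,6,7,9}: Y {4,5,7,8}->{4}; V {3,5,6,7,8,9}->{3,5}; X {5,6,7,9}->{7,9}
So after constraint 2: D(X)={7,9}, size = 2

Answer: 2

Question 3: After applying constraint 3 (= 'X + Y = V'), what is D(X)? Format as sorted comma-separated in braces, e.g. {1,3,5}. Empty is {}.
Constraint 1 (Y < X) on D(Y)={4,5,7,8,9} D(X)={4,5,6,7,9}: Y {4,5,7,8,9}->{4,5,7,8}; X {4,5,6,7,9}->{5,6,7,9}
Constraint 2 (Y + V = X) on D(Y)={4,5,7,8} D(V)={3,5,6,7,8,9} D(X)={5,6,7,9}: Y {4,5,7,8}->{4}; V {3,5,6,7,8,9}->{3,5}; X {5,6,7,9}->{7,9}
Constraint 3 (X + Y = V) on D(X)={7,9} D(Y)={4} D(V)={3,5}: X {7,9}->{}; Y {4}->{}; V {3,5}->{}
So after constraint 3: D(X) = {}

Answer: {}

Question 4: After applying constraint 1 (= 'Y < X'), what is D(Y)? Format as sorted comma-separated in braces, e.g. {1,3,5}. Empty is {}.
Constraint 1 (Y < X) on D(Y)={4,5,7,8,9} D(X)={4,5,6,7,9}: Y {4,5,7,8,9}->{4,5,7,8}; X {4,5,6,7,9}->{5,6,7,9}
So after constraint 1: D(Y) = {4,5,7,8}

Answer: {4,5,7,8}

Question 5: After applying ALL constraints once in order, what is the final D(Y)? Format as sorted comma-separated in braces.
Constraint 1 (Y < X) on D(Y)={4,5,7,8,9} D(X)={4,5,6,7,9}: Y {4,5,7,8,9}->{4,5,7,8}; X {4,5,6,7,9}->{5,6,7,9}
Constraint 2 (Y + V = X) on D(Y)={4,5,7,8} D(V)={3,5,6,7,8,9} D(X)={5,6,7,9}: Y {4,5,7,8}->{4}; V {3,5,6,7,8,9}->{3,5}; X {5,6,7,9}->{7,9}
Constraint 3 (X + Y = V) on D(X)={7,9} D(Y)={4} D(V)={3,5}: X {7,9}->{}; Y {4}->{}; V {3,5}->{}
So after all 3 constraints: D(Y) = {}

Answer: {}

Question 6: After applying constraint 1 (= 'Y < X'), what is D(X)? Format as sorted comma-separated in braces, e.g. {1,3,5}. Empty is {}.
Constraint 1 (Y < X) on D(Y)={4,5,7,8,9} D(X)={4,5,6,7,9}: Y {4,5,7,8,9}->{4,5,7,8}; X {4,5,6,7,9}->{5,6,7,9}
So after constraint 1: D(X) = {5,6,7,9}

Answer: {5,6,7,9}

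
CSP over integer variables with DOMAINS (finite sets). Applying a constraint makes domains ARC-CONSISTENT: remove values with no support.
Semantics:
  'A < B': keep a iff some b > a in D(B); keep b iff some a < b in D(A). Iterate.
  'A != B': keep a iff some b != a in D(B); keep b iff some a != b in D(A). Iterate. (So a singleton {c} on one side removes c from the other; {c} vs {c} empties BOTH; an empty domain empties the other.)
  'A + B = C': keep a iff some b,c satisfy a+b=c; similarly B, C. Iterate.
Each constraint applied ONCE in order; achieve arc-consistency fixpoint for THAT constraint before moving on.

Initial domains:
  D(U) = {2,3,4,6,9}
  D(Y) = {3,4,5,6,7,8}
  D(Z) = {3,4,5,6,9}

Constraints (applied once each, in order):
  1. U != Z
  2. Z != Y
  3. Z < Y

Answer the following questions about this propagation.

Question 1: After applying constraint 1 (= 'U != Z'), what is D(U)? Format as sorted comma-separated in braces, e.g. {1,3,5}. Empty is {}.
Constraint 1 (U != Z) on D(U)={2,3,4,6,9} D(Z)={3,4,5,6,9}: no change
So after constraint 1: D(U) = {2,3,4,6,9}

Answer: {2,3,4,6,9}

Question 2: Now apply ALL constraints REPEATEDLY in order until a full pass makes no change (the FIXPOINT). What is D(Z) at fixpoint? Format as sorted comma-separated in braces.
pass 0 (initial): D(Z)={3,4,5,6,9}
pass 1: Y {3,4,5,6,7,8}->{4,5,6,7,8}; Z {3,4,5,6,9}->{3,4,5,6}
pass 2: no change
Fixpoint after 2 passes: D(Z) = {3,4,5,6}

Answer: {3,4,5,6}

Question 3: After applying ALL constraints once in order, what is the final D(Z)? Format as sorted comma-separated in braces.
Constraint 1 (U != Z) on D(U)={2,3,4,6,9} D(Z)={3,4,5,6,9}: no change
Constraint 2 (Z != Y) on D(Z)={3,4,5,6,9} D(Y)={3,4,5,6,7,8}: no change
Constraint 3 (Z < Y) on D(Z)={3,4,5,6,9} D(Y)={3,4,5,6,7,8}: Z {3,4,5,6,9}->{3,4,5,6}; Y {3,4,5,6,7,8}->{4,5,6,7,8}
So after all 3 constraints: D(Z) = {3,4,5,6}

Answer: {3,4,5,6}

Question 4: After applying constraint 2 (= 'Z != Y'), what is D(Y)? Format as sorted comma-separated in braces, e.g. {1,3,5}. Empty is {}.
Answer: {3,4,5,6,7,8}

Derivation:
Constraint 1 (U != Z) on D(U)={2,3,4,6,9} D(Z)={3,4,5,6,9}: no change
Constraint 2 (Z != Y) on D(Z)={3,4,5,6,9} D(Y)={3,4,5,6,7,8}: no change
So after constraint 2: D(Y) = {3,4,5,6,7,8}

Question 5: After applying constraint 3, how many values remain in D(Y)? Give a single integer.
Constraint 1 (U != Z) on D(U)={2,3,4,6,9} D(Z)={3,4,5,6,9}: no change
Constraint 2 (Z != Y) on D(Z)={3,4,5,6,9} D(Y)={3,4,5,6,7,8}: no change
Constraint 3 (Z < Y) on D(Z)={3,4,5,6,9} D(Y)={3,4,5,6,7,8}: Z {3,4,5,6,9}->{3,4,5,6}; Y {3,4,5,6,7,8}->{4,5,6,7,8}
So after constraint 3: D(Y)={4,5,6,7,8}, size = 5

Answer: 5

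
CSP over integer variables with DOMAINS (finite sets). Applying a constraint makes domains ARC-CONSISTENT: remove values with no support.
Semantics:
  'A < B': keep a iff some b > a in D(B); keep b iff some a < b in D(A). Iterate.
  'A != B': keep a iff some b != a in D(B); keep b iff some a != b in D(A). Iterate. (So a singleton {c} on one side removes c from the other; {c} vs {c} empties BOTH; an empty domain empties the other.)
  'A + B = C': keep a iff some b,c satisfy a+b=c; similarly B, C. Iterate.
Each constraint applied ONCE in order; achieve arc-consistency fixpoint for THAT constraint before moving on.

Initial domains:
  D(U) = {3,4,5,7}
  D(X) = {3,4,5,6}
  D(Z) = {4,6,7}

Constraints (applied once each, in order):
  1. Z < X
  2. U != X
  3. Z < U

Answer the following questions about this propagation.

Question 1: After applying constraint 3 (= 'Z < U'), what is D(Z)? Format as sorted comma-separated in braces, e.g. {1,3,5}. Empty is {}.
Answer: {4}

Derivation:
Constraint 1 (Z < X) on D(Z)={4,6,7} D(X)={3,4,5,6}: Z {4,6,7}->{4}; X {3,4,5,6}->{5,6}
Constraint 2 (U != X) on D(U)={3,4,5,7} D(X)={5,6}: no change
Constraint 3 (Z < U) on D(Z)={4} D(U)={3,4,5,7}: U {3,4,5,7}->{5,7}
So after constraint 3: D(Z) = {4}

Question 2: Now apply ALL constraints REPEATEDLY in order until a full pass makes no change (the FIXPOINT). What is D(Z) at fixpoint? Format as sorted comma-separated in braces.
Answer: {4}

Derivation:
pass 0 (initial): D(Z)={4,6,7}
pass 1: U {3,4,5,7}->{5,7}; X {3,4,5,6}->{5,6}; Z {4,6,7}->{4}
pass 2: no change
Fixpoint after 2 passes: D(Z) = {4}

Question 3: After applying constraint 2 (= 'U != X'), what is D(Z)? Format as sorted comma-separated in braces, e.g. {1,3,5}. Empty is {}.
Answer: {4}

Derivation:
Constraint 1 (Z < X) on D(Z)={4,6,7} D(X)={3,4,5,6}: Z {4,6,7}->{4}; X {3,4,5,6}->{5,6}
Constraint 2 (U != X) on D(U)={3,4,5,7} D(X)={5,6}: no change
So after constraint 2: D(Z) = {4}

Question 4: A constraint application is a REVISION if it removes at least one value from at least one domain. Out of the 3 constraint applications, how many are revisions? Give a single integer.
Constraint 1 (Z < X) on D(Z)={4,6,7} D(X)={3,4,5,6}: Z {4,6,7}->{4}; X {3,4,5,6}->{5,6} => REVISION
Constraint 2 (U != X) on D(U)={3,4,5,7} D(X)={5,6}: no change => not a revision
Constraint 3 (Z < U) on D(Z)={4} D(U)={3,4,5,7}: U {3,4,5,7}->{5,7} => REVISION
Total revisions = 2

Answer: 2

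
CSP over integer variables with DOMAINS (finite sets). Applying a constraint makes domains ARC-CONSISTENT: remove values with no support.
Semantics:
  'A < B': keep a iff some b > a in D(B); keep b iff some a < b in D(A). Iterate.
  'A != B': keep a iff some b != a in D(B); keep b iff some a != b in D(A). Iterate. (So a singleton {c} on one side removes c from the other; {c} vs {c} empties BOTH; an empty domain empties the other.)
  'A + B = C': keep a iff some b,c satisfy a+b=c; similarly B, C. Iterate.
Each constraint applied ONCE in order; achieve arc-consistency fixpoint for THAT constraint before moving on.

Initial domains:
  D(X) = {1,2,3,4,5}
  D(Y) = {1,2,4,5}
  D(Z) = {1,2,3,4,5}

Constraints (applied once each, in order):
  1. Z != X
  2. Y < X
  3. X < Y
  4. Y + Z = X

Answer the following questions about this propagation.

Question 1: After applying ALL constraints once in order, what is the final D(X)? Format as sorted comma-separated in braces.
Constraint 1 (Z != X) on D(Z)={1,2,3,4,5} D(X)={1,2,3,4,5}: no change
Constraint 2 (Y < X) on D(Y)={1,2,4,5} D(X)={1,2,3,4,5}: Y {1,2,4,5}->{1,2,4}; X {1,2,3,4,5}->{2,3,4,5}
Constraint 3 (X < Y) on D(X)={2,3,4,5} D(Y)={1,2,4}: X {2,3,4,5}->{2,3}; Y {1,2,4}->{4}
Constraint 4 (Y + Z = X) on D(Y)={4} D(Z)={1,2,3,4,5} D(X)={2,3}: Y {4}->{}; Z {1,2,3,4,5}->{}; X {2,3}->{}
So after all 4 constraints: D(X) = {}

Answer: {}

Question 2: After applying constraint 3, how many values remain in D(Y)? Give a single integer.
Answer: 1

Derivation:
Constraint 1 (Z != X) on D(Z)={1,2,3,4,5} D(X)={1,2,3,4,5}: no change
Constraint 2 (Y < X) on D(Y)={1,2,4,5} D(X)={1,2,3,4,5}: Y {1,2,4,5}->{1,2,4}; X {1,2,3,4,5}->{2,3,4,5}
Constraint 3 (X < Y) on D(X)={2,3,4,5} D(Y)={1,2,4}: X {2,3,4,5}->{2,3}; Y {1,2,4}->{4}
So after constraint 3: D(Y)={4}, size = 1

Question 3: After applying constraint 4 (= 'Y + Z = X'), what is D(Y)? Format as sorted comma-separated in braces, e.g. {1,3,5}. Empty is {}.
Constraint 1 (Z != X) on D(Z)={1,2,3,4,5} D(X)={1,2,3,4,5}: no change
Constraint 2 (Y < X) on D(Y)={1,2,4,5} D(X)={1,2,3,4,5}: Y {1,2,4,5}->{1,2,4}; X {1,2,3,4,5}->{2,3,4,5}
Constraint 3 (X < Y) on D(X)={2,3,4,5} D(Y)={1,2,4}: X {2,3,4,5}->{2,3}; Y {1,2,4}->{4}
Constraint 4 (Y + Z = X) on D(Y)={4} D(Z)={1,2,3,4,5} D(X)={2,3}: Y {4}->{}; Z {1,2,3,4,5}->{}; X {2,3}->{}
So after constraint 4: D(Y) = {}

Answer: {}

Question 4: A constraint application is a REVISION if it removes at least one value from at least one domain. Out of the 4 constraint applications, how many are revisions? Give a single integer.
Answer: 3

Derivation:
Constraint 1 (Z != X) on D(Z)={1,2,3,4,5} D(X)={1,2,3,4,5}: no change => not a revision
Constraint 2 (Y < X) on D(Y)={1,2,4,5} D(X)={1,2,3,4,5}: Y {1,2,4,5}->{1,2,4}; X {1,2,3,4,5}->{2,3,4,5} => REVISION
Constraint 3 (X < Y) on D(X)={2,3,4,5} D(Y)={1,2,4}: X {2,3,4,5}->{2,3}; Y {1,2,4}->{4} => REVISION
Constraint 4 (Y + Z = X) on D(Y)={4} D(Z)={1,2,3,4,5} D(X)={2,3}: Y {4}->{}; Z {1,2,3,4,5}->{}; X {2,3}->{} => REVISION
Total revisions = 3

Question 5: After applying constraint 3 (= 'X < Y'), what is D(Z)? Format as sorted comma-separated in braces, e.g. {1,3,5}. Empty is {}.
Answer: {1,2,3,4,5}

Derivation:
Constraint 1 (Z != X) on D(Z)={1,2,3,4,5} D(X)={1,2,3,4,5}: no change
Constraint 2 (Y < X) on D(Y)={1,2,4,5} D(X)={1,2,3,4,5}: Y {1,2,4,5}->{1,2,4}; X {1,2,3,4,5}->{2,3,4,5}
Constraint 3 (X < Y) on D(X)={2,3,4,5} D(Y)={1,2,4}: X {2,3,4,5}->{2,3}; Y {1,2,4}->{4}
So after constraint 3: D(Z) = {1,2,3,4,5}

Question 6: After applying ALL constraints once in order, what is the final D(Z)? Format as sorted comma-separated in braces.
Answer: {}

Derivation:
Constraint 1 (Z != X) on D(Z)={1,2,3,4,5} D(X)={1,2,3,4,5}: no change
Constraint 2 (Y < X) on D(Y)={1,2,4,5} D(X)={1,2,3,4,5}: Y {1,2,4,5}->{1,2,4}; X {1,2,3,4,5}->{2,3,4,5}
Constraint 3 (X < Y) on D(X)={2,3,4,5} D(Y)={1,2,4}: X {2,3,4,5}->{2,3}; Y {1,2,4}->{4}
Constraint 4 (Y + Z = X) on D(Y)={4} D(Z)={1,2,3,4,5} D(X)={2,3}: Y {4}->{}; Z {1,2,3,4,5}->{}; X {2,3}->{}
So after all 4 constraints: D(Z) = {}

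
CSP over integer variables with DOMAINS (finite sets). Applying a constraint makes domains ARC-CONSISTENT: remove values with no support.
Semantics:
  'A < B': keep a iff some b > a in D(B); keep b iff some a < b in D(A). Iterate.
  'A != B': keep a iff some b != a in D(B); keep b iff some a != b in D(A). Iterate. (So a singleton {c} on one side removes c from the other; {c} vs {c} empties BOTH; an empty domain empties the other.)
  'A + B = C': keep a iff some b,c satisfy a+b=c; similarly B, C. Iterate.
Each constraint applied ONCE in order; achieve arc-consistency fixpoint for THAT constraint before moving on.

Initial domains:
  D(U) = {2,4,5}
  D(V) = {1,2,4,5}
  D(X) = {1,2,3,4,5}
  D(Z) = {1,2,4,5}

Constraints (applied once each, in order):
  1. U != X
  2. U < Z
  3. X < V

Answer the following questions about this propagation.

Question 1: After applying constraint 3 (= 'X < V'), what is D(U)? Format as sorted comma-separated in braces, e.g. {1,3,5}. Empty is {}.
Constraint 1 (U != X) on D(U)={2,4,5} D(X)={1,2,3,4,5}: no change
Constraint 2 (U < Z) on D(U)={2,4,5} D(Z)={1,2,4,5}: U {2,4,5}->{2,4}; Z {1,2,4,5}->{4,5}
Constraint 3 (X < V) on D(X)={1,2,3,4,5} D(V)={1,2,4,5}: X {1,2,3,4,5}->{1,2,3,4}; V {1,2,4,5}->{2,4,5}
So after constraint 3: D(U) = {2,4}

Answer: {2,4}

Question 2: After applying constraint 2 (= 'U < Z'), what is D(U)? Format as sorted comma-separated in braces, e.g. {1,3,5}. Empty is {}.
Constraint 1 (U != X) on D(U)={2,4,5} D(X)={1,2,3,4,5}: no change
Constraint 2 (U < Z) on D(U)={2,4,5} D(Z)={1,2,4,5}: U {2,4,5}->{2,4}; Z {1,2,4,5}->{4,5}
So after constraint 2: D(U) = {2,4}

Answer: {2,4}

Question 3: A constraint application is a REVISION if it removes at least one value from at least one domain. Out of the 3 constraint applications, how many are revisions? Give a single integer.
Constraint 1 (U != X) on D(U)={2,4,5} D(X)={1,2,3,4,5}: no change => not a revision
Constraint 2 (U < Z) on D(U)={2,4,5} D(Z)={1,2,4,5}: U {2,4,5}->{2,4}; Z {1,2,4,5}->{4,5} => REVISION
Constraint 3 (X < V) on D(X)={1,2,3,4,5} D(V)={1,2,4,5}: X {1,2,3,4,5}->{1,2,3,4}; V {1,2,4,5}->{2,4,5} => REVISION
Total revisions = 2

Answer: 2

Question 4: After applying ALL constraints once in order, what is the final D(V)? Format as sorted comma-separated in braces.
Constraint 1 (U != X) on D(U)={2,4,5} D(X)={1,2,3,4,5}: no change
Constraint 2 (U < Z) on D(U)={2,4,5} D(Z)={1,2,4,5}: U {2,4,5}->{2,4}; Z {1,2,4,5}->{4,5}
Constraint 3 (X < V) on D(X)={1,2,3,4,5} D(V)={1,2,4,5}: X {1,2,3,4,5}->{1,2,3,4}; V {1,2,4,5}->{2,4,5}
So after all 3 constraints: D(V) = {2,4,5}

Answer: {2,4,5}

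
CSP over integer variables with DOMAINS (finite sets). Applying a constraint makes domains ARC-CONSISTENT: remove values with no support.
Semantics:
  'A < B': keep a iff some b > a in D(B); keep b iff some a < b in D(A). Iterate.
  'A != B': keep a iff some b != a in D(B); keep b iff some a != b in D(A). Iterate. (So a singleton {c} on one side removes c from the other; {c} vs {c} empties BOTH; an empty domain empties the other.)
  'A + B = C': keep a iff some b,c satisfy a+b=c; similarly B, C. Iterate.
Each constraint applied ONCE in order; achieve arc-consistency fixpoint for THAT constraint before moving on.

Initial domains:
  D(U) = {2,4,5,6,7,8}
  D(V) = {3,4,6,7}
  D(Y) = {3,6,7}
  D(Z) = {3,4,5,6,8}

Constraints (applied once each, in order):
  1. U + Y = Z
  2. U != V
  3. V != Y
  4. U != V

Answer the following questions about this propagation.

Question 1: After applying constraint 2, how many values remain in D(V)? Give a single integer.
Answer: 4

Derivation:
Constraint 1 (U + Y = Z) on D(U)={2,4,5,6,7,8} D(Y)={3,6,7} D(Z)={3,4,5,6,8}: U {2,4,5,6,7,8}->{2,5}; Y {3,6,7}->{3,6}; Z {3,4,5,6,8}->{5,8}
Constraint 2 (U != V) on D(U)={2,5} D(V)={3,4,6,7}: no change
So after constraint 2: D(V)={3,4,6,7}, size = 4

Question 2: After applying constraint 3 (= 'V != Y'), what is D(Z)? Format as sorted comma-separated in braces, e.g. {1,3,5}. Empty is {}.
Constraint 1 (U + Y = Z) on D(U)={2,4,5,6,7,8} D(Y)={3,6,7} D(Z)={3,4,5,6,8}: U {2,4,5,6,7,8}->{2,5}; Y {3,6,7}->{3,6}; Z {3,4,5,6,8}->{5,8}
Constraint 2 (U != V) on D(U)={2,5} D(V)={3,4,6,7}: no change
Constraint 3 (V != Y) on D(V)={3,4,6,7} D(Y)={3,6}: no change
So after constraint 3: D(Z) = {5,8}

Answer: {5,8}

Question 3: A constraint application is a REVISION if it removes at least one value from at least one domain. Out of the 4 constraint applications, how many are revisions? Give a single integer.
Answer: 1

Derivation:
Constraint 1 (U + Y = Z) on D(U)={2,4,5,6,7,8} D(Y)={3,6,7} D(Z)={3,4,5,6,8}: U {2,4,5,6,7,8}->{2,5}; Y {3,6,7}->{3,6}; Z {3,4,5,6,8}->{5,8} => REVISION
Constraint 2 (U != V) on D(U)={2,5} D(V)={3,4,6,7}: no change => not a revision
Constraint 3 (V != Y) on D(V)={3,4,6,7} D(Y)={3,6}: no change => not a revision
Constraint 4 (U != V) on D(U)={2,5} D(V)={3,4,6,7}: no change => not a revision
Total revisions = 1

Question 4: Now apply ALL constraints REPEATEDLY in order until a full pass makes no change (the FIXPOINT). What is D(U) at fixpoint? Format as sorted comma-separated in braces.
pass 0 (initial): D(U)={2,4,5,6,7,8}
pass 1: U {2,4,5,6,7,8}->{2,5}; Y {3,6,7}->{3,6}; Z {3,4,5,6,8}->{5,8}
pass 2: no change
Fixpoint after 2 passes: D(U) = {2,5}

Answer: {2,5}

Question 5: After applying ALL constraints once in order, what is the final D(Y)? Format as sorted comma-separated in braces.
Constraint 1 (U + Y = Z) on D(U)={2,4,5,6,7,8} D(Y)={3,6,7} D(Z)={3,4,5,6,8}: U {2,4,5,6,7,8}->{2,5}; Y {3,6,7}->{3,6}; Z {3,4,5,6,8}->{5,8}
Constraint 2 (U != V) on D(U)={2,5} D(V)={3,4,6,7}: no change
Constraint 3 (V != Y) on D(V)={3,4,6,7} D(Y)={3,6}: no change
Constraint 4 (U != V) on D(U)={2,5} D(V)={3,4,6,7}: no change
So after all 4 constraints: D(Y) = {3,6}

Answer: {3,6}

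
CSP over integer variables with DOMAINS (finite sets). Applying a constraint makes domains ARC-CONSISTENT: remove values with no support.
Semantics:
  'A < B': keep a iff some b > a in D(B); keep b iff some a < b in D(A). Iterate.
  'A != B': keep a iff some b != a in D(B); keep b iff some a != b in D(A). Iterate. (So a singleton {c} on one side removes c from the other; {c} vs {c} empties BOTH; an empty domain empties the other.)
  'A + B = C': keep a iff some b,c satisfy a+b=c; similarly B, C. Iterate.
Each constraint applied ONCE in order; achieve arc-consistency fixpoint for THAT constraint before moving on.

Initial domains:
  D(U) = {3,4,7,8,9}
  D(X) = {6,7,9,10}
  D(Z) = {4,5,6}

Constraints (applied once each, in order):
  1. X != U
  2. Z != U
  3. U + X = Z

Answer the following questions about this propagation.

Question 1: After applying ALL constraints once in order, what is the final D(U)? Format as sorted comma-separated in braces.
Answer: {}

Derivation:
Constraint 1 (X != U) on D(X)={6,7,9,10} D(U)={3,4,7,8,9}: no change
Constraint 2 (Z != U) on D(Z)={4,5,6} D(U)={3,4,7,8,9}: no change
Constraint 3 (U + X = Z) on D(U)={3,4,7,8,9} D(X)={6,7,9,10} D(Z)={4,5,6}: U {3,4,7,8,9}->{}; X {6,7,9,10}->{}; Z {4,5,6}->{}
So after all 3 constraints: D(U) = {}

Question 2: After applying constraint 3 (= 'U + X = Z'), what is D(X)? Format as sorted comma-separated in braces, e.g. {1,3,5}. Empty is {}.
Constraint 1 (X != U) on D(X)={6,7,9,10} D(U)={3,4,7,8,9}: no change
Constraint 2 (Z != U) on D(Z)={4,5,6} D(U)={3,4,7,8,9}: no change
Constraint 3 (U + X = Z) on D(U)={3,4,7,8,9} D(X)={6,7,9,10} D(Z)={4,5,6}: U {3,4,7,8,9}->{}; X {6,7,9,10}->{}; Z {4,5,6}->{}
So after constraint 3: D(X) = {}

Answer: {}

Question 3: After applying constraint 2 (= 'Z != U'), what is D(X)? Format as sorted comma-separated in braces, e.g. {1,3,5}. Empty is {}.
Constraint 1 (X != U) on D(X)={6,7,9,10} D(U)={3,4,7,8,9}: no change
Constraint 2 (Z != U) on D(Z)={4,5,6} D(U)={3,4,7,8,9}: no change
So after constraint 2: D(X) = {6,7,9,10}

Answer: {6,7,9,10}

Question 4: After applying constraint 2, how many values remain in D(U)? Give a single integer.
Constraint 1 (X != U) on D(X)={6,7,9,10} D(U)={3,4,7,8,9}: no change
Constraint 2 (Z != U) on D(Z)={4,5,6} D(U)={3,4,7,8,9}: no change
So after constraint 2: D(U)={3,4,7,8,9}, size = 5

Answer: 5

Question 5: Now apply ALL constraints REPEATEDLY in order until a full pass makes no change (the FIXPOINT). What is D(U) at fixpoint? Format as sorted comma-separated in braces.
pass 0 (initial): D(U)={3,4,7,8,9}
pass 1: U {3,4,7,8,9}->{}; X {6,7,9,10}->{}; Z {4,5,6}->{}
pass 2: no change
Fixpoint after 2 passes: D(U) = {}

Answer: {}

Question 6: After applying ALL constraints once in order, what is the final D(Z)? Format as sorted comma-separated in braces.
Constraint 1 (X != U) on D(X)={6,7,9,10} D(U)={3,4,7,8,9}: no change
Constraint 2 (Z != U) on D(Z)={4,5,6} D(U)={3,4,7,8,9}: no change
Constraint 3 (U + X = Z) on D(U)={3,4,7,8,9} D(X)={6,7,9,10} D(Z)={4,5,6}: U {3,4,7,8,9}->{}; X {6,7,9,10}->{}; Z {4,5,6}->{}
So after all 3 constraints: D(Z) = {}

Answer: {}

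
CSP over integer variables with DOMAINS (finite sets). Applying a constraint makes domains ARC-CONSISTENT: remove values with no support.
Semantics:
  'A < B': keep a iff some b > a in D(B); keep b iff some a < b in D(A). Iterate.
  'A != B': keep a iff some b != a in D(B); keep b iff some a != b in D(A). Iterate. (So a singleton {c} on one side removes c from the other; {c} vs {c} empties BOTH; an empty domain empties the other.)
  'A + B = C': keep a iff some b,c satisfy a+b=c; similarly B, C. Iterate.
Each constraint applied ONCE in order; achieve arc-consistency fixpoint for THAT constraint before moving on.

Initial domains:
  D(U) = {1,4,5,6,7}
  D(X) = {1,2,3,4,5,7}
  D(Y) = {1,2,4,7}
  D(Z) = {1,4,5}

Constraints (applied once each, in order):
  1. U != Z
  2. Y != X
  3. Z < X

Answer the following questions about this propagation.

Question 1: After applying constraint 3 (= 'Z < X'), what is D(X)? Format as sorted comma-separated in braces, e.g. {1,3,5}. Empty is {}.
Constraint 1 (U != Z) on D(U)={1,4,5,6,7} D(Z)={1,4,5}: no change
Constraint 2 (Y != X) on D(Y)={1,2,4,7} D(X)={1,2,3,4,5,7}: no change
Constraint 3 (Z < X) on D(Z)={1,4,5} D(X)={1,2,3,4,5,7}: X {1,2,3,4,5,7}->{2,3,4,5,7}
So after constraint 3: D(X) = {2,3,4,5,7}

Answer: {2,3,4,5,7}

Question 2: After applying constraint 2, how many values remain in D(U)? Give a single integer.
Constraint 1 (U != Z) on D(U)={1,4,5,6,7} D(Z)={1,4,5}: no change
Constraint 2 (Y != X) on D(Y)={1,2,4,7} D(X)={1,2,3,4,5,7}: no change
So after constraint 2: D(U)={1,4,5,6,7}, size = 5

Answer: 5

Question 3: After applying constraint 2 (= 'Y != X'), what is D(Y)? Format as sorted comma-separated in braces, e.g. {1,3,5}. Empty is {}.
Constraint 1 (U != Z) on D(U)={1,4,5,6,7} D(Z)={1,4,5}: no change
Constraint 2 (Y != X) on D(Y)={1,2,4,7} D(X)={1,2,3,4,5,7}: no change
So after constraint 2: D(Y) = {1,2,4,7}

Answer: {1,2,4,7}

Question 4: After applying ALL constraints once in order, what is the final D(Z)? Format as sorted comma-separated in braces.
Constraint 1 (U != Z) on D(U)={1,4,5,6,7} D(Z)={1,4,5}: no change
Constraint 2 (Y != X) on D(Y)={1,2,4,7} D(X)={1,2,3,4,5,7}: no change
Constraint 3 (Z < X) on D(Z)={1,4,5} D(X)={1,2,3,4,5,7}: X {1,2,3,4,5,7}->{2,3,4,5,7}
So after all 3 constraints: D(Z) = {1,4,5}

Answer: {1,4,5}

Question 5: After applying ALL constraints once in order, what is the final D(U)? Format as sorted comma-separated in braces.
Constraint 1 (U != Z) on D(U)={1,4,5,6,7} D(Z)={1,4,5}: no change
Constraint 2 (Y != X) on D(Y)={1,2,4,7} D(X)={1,2,3,4,5,7}: no change
Constraint 3 (Z < X) on D(Z)={1,4,5} D(X)={1,2,3,4,5,7}: X {1,2,3,4,5,7}->{2,3,4,5,7}
So after all 3 constraints: D(U) = {1,4,5,6,7}

Answer: {1,4,5,6,7}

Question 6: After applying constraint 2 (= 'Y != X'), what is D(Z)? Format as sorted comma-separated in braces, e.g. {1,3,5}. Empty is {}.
Constraint 1 (U != Z) on D(U)={1,4,5,6,7} D(Z)={1,4,5}: no change
Constraint 2 (Y != X) on D(Y)={1,2,4,7} D(X)={1,2,3,4,5,7}: no change
So after constraint 2: D(Z) = {1,4,5}

Answer: {1,4,5}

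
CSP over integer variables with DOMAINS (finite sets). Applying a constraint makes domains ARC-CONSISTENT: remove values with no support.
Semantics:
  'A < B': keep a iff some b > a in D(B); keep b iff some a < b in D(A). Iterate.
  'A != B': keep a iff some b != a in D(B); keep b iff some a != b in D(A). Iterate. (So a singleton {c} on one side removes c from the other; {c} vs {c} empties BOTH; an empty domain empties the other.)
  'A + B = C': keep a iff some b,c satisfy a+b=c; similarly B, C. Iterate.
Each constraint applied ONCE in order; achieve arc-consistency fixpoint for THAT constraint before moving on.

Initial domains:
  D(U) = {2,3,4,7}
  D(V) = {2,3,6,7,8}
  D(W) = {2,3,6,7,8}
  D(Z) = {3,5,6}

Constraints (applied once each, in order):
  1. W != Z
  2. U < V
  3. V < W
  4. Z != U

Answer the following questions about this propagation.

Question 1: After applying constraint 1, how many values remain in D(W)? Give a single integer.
Answer: 5

Derivation:
Constraint 1 (W != Z) on D(W)={2,3,6,7,8} D(Z)={3,5,6}: no change
So after constraint 1: D(W)={2,3,6,7,8}, size = 5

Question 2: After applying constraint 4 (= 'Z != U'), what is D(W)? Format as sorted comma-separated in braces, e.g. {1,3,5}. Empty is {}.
Constraint 1 (W != Z) on D(W)={2,3,6,7,8} D(Z)={3,5,6}: no change
Constraint 2 (U < V) on D(U)={2,3,4,7} D(V)={2,3,6,7,8}: V {2,3,6,7,8}->{3,6,7,8}
Constraint 3 (V < W) on D(V)={3,6,7,8} D(W)={2,3,6,7,8}: V {3,6,7,8}->{3,6,7}; W {2,3,6,7,8}->{6,7,8}
Constraint 4 (Z != U) on D(Z)={3,5,6} D(U)={2,3,4,7}: no change
So after constraint 4: D(W) = {6,7,8}

Answer: {6,7,8}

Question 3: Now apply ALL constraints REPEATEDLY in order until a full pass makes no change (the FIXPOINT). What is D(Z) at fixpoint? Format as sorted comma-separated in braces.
pass 0 (initial): D(Z)={3,5,6}
pass 1: V {2,3,6,7,8}->{3,6,7}; W {2,3,6,7,8}->{6,7,8}
pass 2: U {2,3,4,7}->{2,3,4}
pass 3: no change
Fixpoint after 3 passes: D(Z) = {3,5,6}

Answer: {3,5,6}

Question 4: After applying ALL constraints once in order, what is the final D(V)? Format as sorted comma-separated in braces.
Answer: {3,6,7}

Derivation:
Constraint 1 (W != Z) on D(W)={2,3,6,7,8} D(Z)={3,5,6}: no change
Constraint 2 (U < V) on D(U)={2,3,4,7} D(V)={2,3,6,7,8}: V {2,3,6,7,8}->{3,6,7,8}
Constraint 3 (V < W) on D(V)={3,6,7,8} D(W)={2,3,6,7,8}: V {3,6,7,8}->{3,6,7}; W {2,3,6,7,8}->{6,7,8}
Constraint 4 (Z != U) on D(Z)={3,5,6} D(U)={2,3,4,7}: no change
So after all 4 constraints: D(V) = {3,6,7}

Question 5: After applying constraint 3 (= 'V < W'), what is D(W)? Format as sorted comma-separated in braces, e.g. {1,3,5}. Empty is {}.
Constraint 1 (W != Z) on D(W)={2,3,6,7,8} D(Z)={3,5,6}: no change
Constraint 2 (U < V) on D(U)={2,3,4,7} D(V)={2,3,6,7,8}: V {2,3,6,7,8}->{3,6,7,8}
Constraint 3 (V < W) on D(V)={3,6,7,8} D(W)={2,3,6,7,8}: V {3,6,7,8}->{3,6,7}; W {2,3,6,7,8}->{6,7,8}
So after constraint 3: D(W) = {6,7,8}

Answer: {6,7,8}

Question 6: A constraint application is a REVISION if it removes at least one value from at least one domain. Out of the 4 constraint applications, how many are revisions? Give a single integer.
Constraint 1 (W != Z) on D(W)={2,3,6,7,8} D(Z)={3,5,6}: no change => not a revision
Constraint 2 (U < V) on D(U)={2,3,4,7} D(V)={2,3,6,7,8}: V {2,3,6,7,8}->{3,6,7,8} => REVISION
Constraint 3 (V < W) on D(V)={3,6,7,8} D(W)={2,3,6,7,8}: V {3,6,7,8}->{3,6,7}; W {2,3,6,7,8}->{6,7,8} => REVISION
Constraint 4 (Z != U) on D(Z)={3,5,6} D(U)={2,3,4,7}: no change => not a revision
Total revisions = 2

Answer: 2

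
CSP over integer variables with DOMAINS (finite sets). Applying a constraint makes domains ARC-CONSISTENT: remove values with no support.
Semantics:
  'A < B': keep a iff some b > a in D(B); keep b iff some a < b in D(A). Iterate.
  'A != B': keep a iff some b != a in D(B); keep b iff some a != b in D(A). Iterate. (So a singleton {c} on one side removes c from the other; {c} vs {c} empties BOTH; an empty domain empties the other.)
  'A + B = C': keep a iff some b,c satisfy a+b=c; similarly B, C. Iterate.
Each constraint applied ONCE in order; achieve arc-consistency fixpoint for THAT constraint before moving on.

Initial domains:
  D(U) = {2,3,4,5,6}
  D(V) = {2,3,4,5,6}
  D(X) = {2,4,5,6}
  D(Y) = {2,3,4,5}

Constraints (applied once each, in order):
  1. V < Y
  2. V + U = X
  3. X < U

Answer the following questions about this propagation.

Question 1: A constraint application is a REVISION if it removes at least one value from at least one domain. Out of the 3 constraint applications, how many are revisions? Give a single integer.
Answer: 3

Derivation:
Constraint 1 (V < Y) on D(V)={2,3,4,5,6} D(Y)={2,3,4,5}: V {2,3,4,5,6}->{2,3,4}; Y {2,3,4,5}->{3,4,5} => REVISION
Constraint 2 (V + U = X) on D(V)={2,3,4} D(U)={2,3,4,5,6} D(X)={2,4,5,6}: U {2,3,4,5,6}->{2,3,4}; X {2,4,5,6}->{4,5,6} => REVISION
Constraint 3 (X < U) on D(X)={4,5,6} D(U)={2,3,4}: X {4,5,6}->{}; U {2,3,4}->{} => REVISION
Total revisions = 3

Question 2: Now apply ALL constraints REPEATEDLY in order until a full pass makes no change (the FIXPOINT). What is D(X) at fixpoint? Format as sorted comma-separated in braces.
Answer: {}

Derivation:
pass 0 (initial): D(X)={2,4,5,6}
pass 1: U {2,3,4,5,6}->{}; V {2,3,4,5,6}->{2,3,4}; X {2,4,5,6}->{}; Y {2,3,4,5}->{3,4,5}
pass 2: V {2,3,4}->{}
pass 3: Y {3,4,5}->{}
pass 4: no change
Fixpoint after 4 passes: D(X) = {}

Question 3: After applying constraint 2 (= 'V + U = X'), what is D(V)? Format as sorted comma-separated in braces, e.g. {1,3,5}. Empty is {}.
Answer: {2,3,4}

Derivation:
Constraint 1 (V < Y) on D(V)={2,3,4,5,6} D(Y)={2,3,4,5}: V {2,3,4,5,6}->{2,3,4}; Y {2,3,4,5}->{3,4,5}
Constraint 2 (V + U = X) on D(V)={2,3,4} D(U)={2,3,4,5,6} D(X)={2,4,5,6}: U {2,3,4,5,6}->{2,3,4}; X {2,4,5,6}->{4,5,6}
So after constraint 2: D(V) = {2,3,4}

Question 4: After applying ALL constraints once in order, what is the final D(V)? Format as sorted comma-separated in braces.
Answer: {2,3,4}

Derivation:
Constraint 1 (V < Y) on D(V)={2,3,4,5,6} D(Y)={2,3,4,5}: V {2,3,4,5,6}->{2,3,4}; Y {2,3,4,5}->{3,4,5}
Constraint 2 (V + U = X) on D(V)={2,3,4} D(U)={2,3,4,5,6} D(X)={2,4,5,6}: U {2,3,4,5,6}->{2,3,4}; X {2,4,5,6}->{4,5,6}
Constraint 3 (X < U) on D(X)={4,5,6} D(U)={2,3,4}: X {4,5,6}->{}; U {2,3,4}->{}
So after all 3 constraints: D(V) = {2,3,4}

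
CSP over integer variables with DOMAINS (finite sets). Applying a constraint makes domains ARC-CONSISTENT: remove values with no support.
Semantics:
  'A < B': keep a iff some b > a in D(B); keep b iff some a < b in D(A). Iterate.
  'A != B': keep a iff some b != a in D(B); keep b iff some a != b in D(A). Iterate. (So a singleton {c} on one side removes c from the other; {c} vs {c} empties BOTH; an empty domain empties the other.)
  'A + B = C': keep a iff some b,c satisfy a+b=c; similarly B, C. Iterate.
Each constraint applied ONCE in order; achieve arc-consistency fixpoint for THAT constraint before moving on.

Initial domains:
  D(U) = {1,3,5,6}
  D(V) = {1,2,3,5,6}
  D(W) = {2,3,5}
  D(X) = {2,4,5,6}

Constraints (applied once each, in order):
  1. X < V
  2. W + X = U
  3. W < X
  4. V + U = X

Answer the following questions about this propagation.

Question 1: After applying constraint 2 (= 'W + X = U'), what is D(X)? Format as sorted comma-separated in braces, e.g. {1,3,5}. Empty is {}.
Answer: {2,4}

Derivation:
Constraint 1 (X < V) on D(X)={2,4,5,6} D(V)={1,2,3,5,6}: X {2,4,5,6}->{2,4,5}; V {1,2,3,5,6}->{3,5,6}
Constraint 2 (W + X = U) on D(W)={2,3,5} D(X)={2,4,5} D(U)={1,3,5,6}: W {2,3,5}->{2,3}; X {2,4,5}->{2,4}; U {1,3,5,6}->{5,6}
So after constraint 2: D(X) = {2,4}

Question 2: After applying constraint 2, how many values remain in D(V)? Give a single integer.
Constraint 1 (X < V) on D(X)={2,4,5,6} D(V)={1,2,3,5,6}: X {2,4,5,6}->{2,4,5}; V {1,2,3,5,6}->{3,5,6}
Constraint 2 (W + X = U) on D(W)={2,3,5} D(X)={2,4,5} D(U)={1,3,5,6}: W {2,3,5}->{2,3}; X {2,4,5}->{2,4}; U {1,3,5,6}->{5,6}
So after constraint 2: D(V)={3,5,6}, size = 3

Answer: 3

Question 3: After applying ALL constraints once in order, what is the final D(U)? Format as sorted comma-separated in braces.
Constraint 1 (X < V) on D(X)={2,4,5,6} D(V)={1,2,3,5,6}: X {2,4,5,6}->{2,4,5}; V {1,2,3,5,6}->{3,5,6}
Constraint 2 (W + X = U) on D(W)={2,3,5} D(X)={2,4,5} D(U)={1,3,5,6}: W {2,3,5}->{2,3}; X {2,4,5}->{2,4}; U {1,3,5,6}->{5,6}
Constraint 3 (W < X) on D(W)={2,3} D(X)={2,4}: X {2,4}->{4}
Constraint 4 (V + U = X) on D(V)={3,5,6} D(U)={5,6} D(X)={4}: V {3,5,6}->{}; U {5,6}->{}; X {4}->{}
So after all 4 constraints: D(U) = {}

Answer: {}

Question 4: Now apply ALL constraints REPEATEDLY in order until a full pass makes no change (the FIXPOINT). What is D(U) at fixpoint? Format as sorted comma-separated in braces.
pass 0 (initial): D(U)={1,3,5,6}
pass 1: U {1,3,5,6}->{}; V {1,2,3,5,6}->{}; W {2,3,5}->{2,3}; X {2,4,5,6}->{}
pass 2: W {2,3}->{}
pass 3: no change
Fixpoint after 3 passes: D(U) = {}

Answer: {}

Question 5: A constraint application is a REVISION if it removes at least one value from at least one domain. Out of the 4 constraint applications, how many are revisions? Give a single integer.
Constraint 1 (X < V) on D(X)={2,4,5,6} D(V)={1,2,3,5,6}: X {2,4,5,6}->{2,4,5}; V {1,2,3,5,6}->{3,5,6} => REVISION
Constraint 2 (W + X = U) on D(W)={2,3,5} D(X)={2,4,5} D(U)={1,3,5,6}: W {2,3,5}->{2,3}; X {2,4,5}->{2,4}; U {1,3,5,6}->{5,6} => REVISION
Constraint 3 (W < X) on D(W)={2,3} D(X)={2,4}: X {2,4}->{4} => REVISION
Constraint 4 (V + U = X) on D(V)={3,5,6} D(U)={5,6} D(X)={4}: V {3,5,6}->{}; U {5,6}->{}; X {4}->{} => REVISION
Total revisions = 4

Answer: 4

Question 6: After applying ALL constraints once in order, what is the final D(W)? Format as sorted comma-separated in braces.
Constraint 1 (X < V) on D(X)={2,4,5,6} D(V)={1,2,3,5,6}: X {2,4,5,6}->{2,4,5}; V {1,2,3,5,6}->{3,5,6}
Constraint 2 (W + X = U) on D(W)={2,3,5} D(X)={2,4,5} D(U)={1,3,5,6}: W {2,3,5}->{2,3}; X {2,4,5}->{2,4}; U {1,3,5,6}->{5,6}
Constraint 3 (W < X) on D(W)={2,3} D(X)={2,4}: X {2,4}->{4}
Constraint 4 (V + U = X) on D(V)={3,5,6} D(U)={5,6} D(X)={4}: V {3,5,6}->{}; U {5,6}->{}; X {4}->{}
So after all 4 constraints: D(W) = {2,3}

Answer: {2,3}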